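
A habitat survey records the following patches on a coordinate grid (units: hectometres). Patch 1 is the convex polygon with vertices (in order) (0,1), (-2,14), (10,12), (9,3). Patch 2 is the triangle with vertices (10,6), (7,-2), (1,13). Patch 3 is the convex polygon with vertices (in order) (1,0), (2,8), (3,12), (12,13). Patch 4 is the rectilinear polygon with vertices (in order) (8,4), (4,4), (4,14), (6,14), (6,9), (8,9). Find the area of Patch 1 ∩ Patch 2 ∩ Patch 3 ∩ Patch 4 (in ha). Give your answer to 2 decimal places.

12.41

The intersection is the polygon with vertices (6,9.111), (6,9), (6.143,9), (7.634,7.84), (4.531,4.173), (4,5.5), (4,10.667).
By the shoelace formula its area is 12.41.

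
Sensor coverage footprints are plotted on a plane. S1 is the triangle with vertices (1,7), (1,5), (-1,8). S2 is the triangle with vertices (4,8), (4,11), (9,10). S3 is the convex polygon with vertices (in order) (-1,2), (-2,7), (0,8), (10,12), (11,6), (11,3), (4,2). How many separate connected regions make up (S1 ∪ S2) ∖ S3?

2

(S1 ∪ S2) ∖ S3 splits into 2 disjoint pieces (area 0.0625, area 1.6333).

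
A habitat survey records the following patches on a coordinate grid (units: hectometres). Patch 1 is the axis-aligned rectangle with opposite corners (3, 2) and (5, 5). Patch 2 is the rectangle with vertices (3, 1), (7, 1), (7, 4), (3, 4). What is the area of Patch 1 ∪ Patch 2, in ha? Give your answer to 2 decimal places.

14.00

By inclusion–exclusion:
Individual areas: |Patch 1| = 6, |Patch 2| = 12.
|Patch 1∩Patch 2|: x∈[3,5], y∈[2,4] → 2·2 = 4.
|Patch 1 ∪ Patch 2| = 18 − 4 = 14.00.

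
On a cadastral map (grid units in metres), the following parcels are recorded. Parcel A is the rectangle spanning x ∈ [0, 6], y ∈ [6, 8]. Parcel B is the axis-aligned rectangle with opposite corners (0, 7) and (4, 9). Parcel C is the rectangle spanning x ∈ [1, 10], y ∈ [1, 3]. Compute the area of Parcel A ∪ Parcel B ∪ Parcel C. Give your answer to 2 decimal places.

By inclusion–exclusion:
Individual areas: |Parcel A| = 12, |Parcel B| = 8, |Parcel C| = 18.
|Parcel A∩Parcel B|: x∈[0,4], y∈[7,8] → 4·1 = 4.
|Parcel A∩Parcel C| = 0 (no overlap).
|Parcel B∩Parcel C| = 0 (no overlap).
|Parcel A∩Parcel B∩Parcel C| = 0.
|Parcel A ∪ Parcel B ∪ Parcel C| = 38 − 4 + 0 = 34.00.

34.00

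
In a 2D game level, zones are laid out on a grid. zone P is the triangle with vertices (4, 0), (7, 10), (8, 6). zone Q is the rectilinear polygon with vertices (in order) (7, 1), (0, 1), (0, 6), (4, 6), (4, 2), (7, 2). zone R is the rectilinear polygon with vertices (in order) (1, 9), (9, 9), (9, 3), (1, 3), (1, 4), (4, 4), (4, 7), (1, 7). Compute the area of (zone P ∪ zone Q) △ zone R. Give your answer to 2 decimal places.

48.30

|zone P ∪ zone Q| = 33.45.
|(zone P ∪ zone Q) ∩ zone R| = 12.075.
|(zone P ∪ zone Q) △ zone R| = 33.45 + 39 − 24.15 = 48.30.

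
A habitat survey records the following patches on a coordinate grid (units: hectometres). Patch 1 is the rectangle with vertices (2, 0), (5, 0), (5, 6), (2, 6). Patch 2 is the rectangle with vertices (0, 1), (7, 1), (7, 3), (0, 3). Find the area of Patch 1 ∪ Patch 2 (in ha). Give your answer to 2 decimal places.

26.00

By inclusion–exclusion:
Individual areas: |Patch 1| = 18, |Patch 2| = 14.
|Patch 1∩Patch 2|: x∈[2,5], y∈[1,3] → 3·2 = 6.
|Patch 1 ∪ Patch 2| = 32 − 6 = 26.00.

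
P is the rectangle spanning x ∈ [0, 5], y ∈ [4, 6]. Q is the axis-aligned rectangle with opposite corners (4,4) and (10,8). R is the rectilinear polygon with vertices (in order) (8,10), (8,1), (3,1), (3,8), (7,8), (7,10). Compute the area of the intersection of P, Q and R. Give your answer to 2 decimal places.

2.00

The intersection is the polygon with vertices (5,4), (4,4), (4,6), (5,6).
By the shoelace formula its area is 2.00.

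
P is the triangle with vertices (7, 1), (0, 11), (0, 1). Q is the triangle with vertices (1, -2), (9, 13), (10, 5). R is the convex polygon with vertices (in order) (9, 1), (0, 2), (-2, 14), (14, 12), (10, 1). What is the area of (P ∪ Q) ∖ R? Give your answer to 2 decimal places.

|P ∪ Q| = 67.8076.
|(P ∪ Q) ∩ R| = 60.1187.
|(P ∪ Q) ∖ R| = 67.8076 − 60.1187 = 7.69.

7.69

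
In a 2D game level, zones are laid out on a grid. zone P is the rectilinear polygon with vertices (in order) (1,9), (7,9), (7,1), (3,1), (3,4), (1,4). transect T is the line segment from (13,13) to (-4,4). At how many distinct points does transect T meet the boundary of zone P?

2

The segment meets the boundary at (5.444,9), (1,6.647).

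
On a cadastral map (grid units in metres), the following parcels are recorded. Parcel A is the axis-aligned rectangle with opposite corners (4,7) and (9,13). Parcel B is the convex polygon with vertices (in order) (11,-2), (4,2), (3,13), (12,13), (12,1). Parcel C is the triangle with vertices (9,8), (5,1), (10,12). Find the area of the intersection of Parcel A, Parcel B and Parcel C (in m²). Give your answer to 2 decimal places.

The intersection is the polygon with vertices (7.727,7), (9,9.8), (9,8), (8.429,7).
By the shoelace formula its area is 1.50.

1.50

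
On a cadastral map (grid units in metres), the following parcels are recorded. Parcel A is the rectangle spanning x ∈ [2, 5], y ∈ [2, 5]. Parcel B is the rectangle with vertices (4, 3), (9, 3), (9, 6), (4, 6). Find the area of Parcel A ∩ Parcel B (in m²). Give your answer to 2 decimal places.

2.00

|Parcel A∩Parcel B|: x∈[4,5], y∈[3,5] → 1·2 = 2.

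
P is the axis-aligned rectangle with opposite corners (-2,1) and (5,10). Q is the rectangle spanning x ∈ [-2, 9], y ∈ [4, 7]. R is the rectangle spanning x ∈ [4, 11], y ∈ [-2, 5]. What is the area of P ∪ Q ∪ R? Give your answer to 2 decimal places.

116.00

By inclusion–exclusion:
Individual areas: |P| = 63, |Q| = 33, |R| = 49.
|P∩Q|: x∈[-2,5], y∈[4,7] → 7·3 = 21.
|P∩R|: x∈[4,5], y∈[1,5] → 1·4 = 4.
|Q∩R|: x∈[4,9], y∈[4,5] → 5·1 = 5.
|P∩Q∩R| = 1.
|P ∪ Q ∪ R| = 145 − 30 + 1 = 116.00.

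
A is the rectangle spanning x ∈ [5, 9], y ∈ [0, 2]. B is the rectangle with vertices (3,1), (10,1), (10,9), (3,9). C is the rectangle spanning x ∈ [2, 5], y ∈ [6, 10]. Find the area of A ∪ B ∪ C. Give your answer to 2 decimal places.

66.00

By inclusion–exclusion:
Individual areas: |A| = 8, |B| = 56, |C| = 12.
|A∩B|: x∈[5,9], y∈[1,2] → 4·1 = 4.
|A∩C| = 0 (no overlap).
|B∩C|: x∈[3,5], y∈[6,9] → 2·3 = 6.
|A∩B∩C| = 0.
|A ∪ B ∪ C| = 76 − 10 + 0 = 66.00.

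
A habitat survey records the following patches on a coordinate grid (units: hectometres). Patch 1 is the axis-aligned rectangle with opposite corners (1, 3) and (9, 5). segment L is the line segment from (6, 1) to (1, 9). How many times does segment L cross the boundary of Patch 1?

2

The segment meets the boundary at (3.5,5), (4.75,3).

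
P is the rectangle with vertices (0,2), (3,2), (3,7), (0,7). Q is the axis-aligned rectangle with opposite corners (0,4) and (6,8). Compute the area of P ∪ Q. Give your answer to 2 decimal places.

By inclusion–exclusion:
Individual areas: |P| = 15, |Q| = 24.
|P∩Q|: x∈[0,3], y∈[4,7] → 3·3 = 9.
|P ∪ Q| = 39 − 9 = 30.00.

30.00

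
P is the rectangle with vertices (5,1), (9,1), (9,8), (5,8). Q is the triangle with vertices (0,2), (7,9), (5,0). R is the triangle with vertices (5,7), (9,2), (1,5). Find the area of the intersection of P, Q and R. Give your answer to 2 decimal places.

3.00

The intersection is the polygon with vertices (5.718,3.231), (5,3.5), (5,7), (6.217,5.478).
By the shoelace formula its area is 3.00.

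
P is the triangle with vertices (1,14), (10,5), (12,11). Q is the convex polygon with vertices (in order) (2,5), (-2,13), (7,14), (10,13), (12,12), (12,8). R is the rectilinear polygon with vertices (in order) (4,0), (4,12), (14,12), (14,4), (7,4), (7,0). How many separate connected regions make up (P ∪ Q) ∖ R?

(P ∪ Q) ∖ R is a single connected region.

1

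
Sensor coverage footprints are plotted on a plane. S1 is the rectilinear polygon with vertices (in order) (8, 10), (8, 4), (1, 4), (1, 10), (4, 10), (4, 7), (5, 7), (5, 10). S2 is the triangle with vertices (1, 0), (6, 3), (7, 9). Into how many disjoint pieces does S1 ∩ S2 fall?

1

S1 ∩ S2 is a single connected region.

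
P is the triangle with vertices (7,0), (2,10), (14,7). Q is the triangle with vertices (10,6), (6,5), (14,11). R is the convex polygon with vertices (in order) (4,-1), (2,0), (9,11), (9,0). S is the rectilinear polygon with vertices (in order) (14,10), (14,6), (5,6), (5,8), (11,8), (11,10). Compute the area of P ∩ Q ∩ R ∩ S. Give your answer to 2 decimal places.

The intersection is the polygon with vertices (9,7.25), (9,6), (7.333,6).
By the shoelace formula its area is 1.04.

1.04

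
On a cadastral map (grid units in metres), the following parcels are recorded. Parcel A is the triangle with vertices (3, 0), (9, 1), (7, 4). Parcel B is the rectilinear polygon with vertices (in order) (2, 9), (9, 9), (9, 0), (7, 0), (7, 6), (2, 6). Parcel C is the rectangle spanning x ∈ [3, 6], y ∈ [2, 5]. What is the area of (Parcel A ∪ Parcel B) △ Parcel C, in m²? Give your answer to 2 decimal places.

47.67

|Parcel A ∪ Parcel B| = 39.6667.
|(Parcel A ∪ Parcel B) ∩ Parcel C| = 0.5.
|(Parcel A ∪ Parcel B) △ Parcel C| = 39.6667 + 9 − 1 = 47.67.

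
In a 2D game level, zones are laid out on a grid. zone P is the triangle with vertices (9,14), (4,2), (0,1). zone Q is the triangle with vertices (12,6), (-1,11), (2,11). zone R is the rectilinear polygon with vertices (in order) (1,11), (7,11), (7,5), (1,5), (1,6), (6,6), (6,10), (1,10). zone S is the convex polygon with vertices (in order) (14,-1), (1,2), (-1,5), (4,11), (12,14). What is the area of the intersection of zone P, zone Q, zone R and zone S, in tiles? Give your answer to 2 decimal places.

The intersection is the polygon with vertices (6,9), (6.759,8.621), (6.541,8.099), (6,8.308).
By the shoelace formula its area is 0.43.

0.43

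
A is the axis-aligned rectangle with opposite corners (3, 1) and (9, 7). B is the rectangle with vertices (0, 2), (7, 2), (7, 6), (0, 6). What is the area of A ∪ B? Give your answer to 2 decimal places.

48.00

By inclusion–exclusion:
Individual areas: |A| = 36, |B| = 28.
|A∩B|: x∈[3,7], y∈[2,6] → 4·4 = 16.
|A ∪ B| = 64 − 16 = 48.00.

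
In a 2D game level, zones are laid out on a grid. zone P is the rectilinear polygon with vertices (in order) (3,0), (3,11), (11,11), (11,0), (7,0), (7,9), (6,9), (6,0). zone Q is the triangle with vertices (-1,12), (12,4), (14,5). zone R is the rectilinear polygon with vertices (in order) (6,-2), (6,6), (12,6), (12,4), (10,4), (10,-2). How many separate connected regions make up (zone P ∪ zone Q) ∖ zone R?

3

(zone P ∪ zone Q) ∖ zone R splits into 3 disjoint pieces (area 57.4766, area 1.9333, area 4).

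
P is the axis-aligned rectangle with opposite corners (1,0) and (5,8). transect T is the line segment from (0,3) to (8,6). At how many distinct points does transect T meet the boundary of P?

The segment meets the boundary at (5,4.875), (1,3.375).

2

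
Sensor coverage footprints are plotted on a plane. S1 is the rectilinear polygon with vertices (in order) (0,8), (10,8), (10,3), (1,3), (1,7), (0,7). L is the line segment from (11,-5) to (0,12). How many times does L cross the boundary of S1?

The segment meets the boundary at (2.588,8), (5.824,3).

2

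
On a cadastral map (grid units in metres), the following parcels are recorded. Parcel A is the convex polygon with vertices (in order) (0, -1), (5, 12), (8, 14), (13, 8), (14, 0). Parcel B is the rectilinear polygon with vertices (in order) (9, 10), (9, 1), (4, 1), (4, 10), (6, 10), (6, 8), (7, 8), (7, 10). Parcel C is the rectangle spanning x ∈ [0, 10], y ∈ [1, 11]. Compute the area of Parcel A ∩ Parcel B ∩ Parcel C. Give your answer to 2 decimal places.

42.93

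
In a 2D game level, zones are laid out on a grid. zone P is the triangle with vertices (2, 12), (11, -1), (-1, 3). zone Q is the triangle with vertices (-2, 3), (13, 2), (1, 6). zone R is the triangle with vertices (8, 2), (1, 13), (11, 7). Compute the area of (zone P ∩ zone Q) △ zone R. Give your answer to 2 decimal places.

51.61

|zone P ∩ zone Q| = 20.1879.
|(zone P ∩ zone Q) ∩ zone R| = 1.2885.
|(zone P ∩ zone Q) △ zone R| = 20.1879 + 34 − 2.5771 = 51.61.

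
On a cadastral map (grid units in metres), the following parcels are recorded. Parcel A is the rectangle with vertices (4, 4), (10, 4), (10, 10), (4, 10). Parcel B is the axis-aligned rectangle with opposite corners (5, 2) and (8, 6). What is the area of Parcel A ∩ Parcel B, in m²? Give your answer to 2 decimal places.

|Parcel A∩Parcel B|: x∈[5,8], y∈[4,6] → 3·2 = 6.

6.00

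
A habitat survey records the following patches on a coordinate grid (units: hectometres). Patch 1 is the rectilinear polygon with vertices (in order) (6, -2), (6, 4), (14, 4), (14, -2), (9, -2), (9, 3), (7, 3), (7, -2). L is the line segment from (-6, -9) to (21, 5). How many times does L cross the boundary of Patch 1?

2

The segment meets the boundary at (14,1.37), (9,-1.222).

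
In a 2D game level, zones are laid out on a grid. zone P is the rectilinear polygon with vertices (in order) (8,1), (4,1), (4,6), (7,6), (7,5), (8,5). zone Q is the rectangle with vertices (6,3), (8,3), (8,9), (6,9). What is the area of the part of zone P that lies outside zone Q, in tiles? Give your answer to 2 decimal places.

|zone P| = 19, |zone P∩zone Q| = 5.
|zone P ∖ zone Q| = |zone P| − |zone P∩zone Q| = 19 − 5 = 14.00.

14.00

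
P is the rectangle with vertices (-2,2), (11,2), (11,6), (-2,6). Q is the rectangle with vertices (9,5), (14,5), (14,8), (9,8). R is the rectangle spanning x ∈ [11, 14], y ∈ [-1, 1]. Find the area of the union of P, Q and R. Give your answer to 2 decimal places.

By inclusion–exclusion:
Individual areas: |P| = 52, |Q| = 15, |R| = 6.
|P∩Q|: x∈[9,11], y∈[5,6] → 2·1 = 2.
|P∩R| = 0 (no overlap).
|Q∩R| = 0 (no overlap).
|P∩Q∩R| = 0.
|P ∪ Q ∪ R| = 73 − 2 + 0 = 71.00.

71.00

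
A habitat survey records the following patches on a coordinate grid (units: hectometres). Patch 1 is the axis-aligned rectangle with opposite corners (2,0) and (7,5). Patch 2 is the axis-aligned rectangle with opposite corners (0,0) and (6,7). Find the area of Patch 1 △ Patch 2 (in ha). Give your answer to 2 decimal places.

27.00

|Patch 1∩Patch 2|: x∈[2,6], y∈[0,5] → 4·5 = 20.
|Patch 1 △ Patch 2| = |Patch 1| + |Patch 2| − 2·|Patch 1∩Patch 2| = 25 + 42 − 40 = 27.00.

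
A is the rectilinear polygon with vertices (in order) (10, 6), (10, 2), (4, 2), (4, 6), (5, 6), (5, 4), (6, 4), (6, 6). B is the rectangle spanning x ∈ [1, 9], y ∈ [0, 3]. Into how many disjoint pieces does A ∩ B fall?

1

A ∩ B is a single connected region.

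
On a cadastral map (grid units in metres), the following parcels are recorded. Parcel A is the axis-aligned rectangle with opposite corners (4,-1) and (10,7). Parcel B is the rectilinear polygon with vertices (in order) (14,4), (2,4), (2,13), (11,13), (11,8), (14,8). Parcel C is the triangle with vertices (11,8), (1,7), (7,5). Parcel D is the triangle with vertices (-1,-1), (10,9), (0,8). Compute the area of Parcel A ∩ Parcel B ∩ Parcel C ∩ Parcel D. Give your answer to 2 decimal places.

The intersection is the polygon with vertices (4,6), (4,7), (7.8,7), (5.976,5.341).
By the shoelace formula its area is 4.14.

4.14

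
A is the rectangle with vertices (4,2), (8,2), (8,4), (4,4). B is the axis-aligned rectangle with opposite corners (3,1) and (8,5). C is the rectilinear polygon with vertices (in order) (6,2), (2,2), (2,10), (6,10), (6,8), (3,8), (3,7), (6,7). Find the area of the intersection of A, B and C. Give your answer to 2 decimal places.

The intersection is the polygon with vertices (4,2), (4,4), (6,4), (6,2).
By the shoelace formula its area is 4.00.

4.00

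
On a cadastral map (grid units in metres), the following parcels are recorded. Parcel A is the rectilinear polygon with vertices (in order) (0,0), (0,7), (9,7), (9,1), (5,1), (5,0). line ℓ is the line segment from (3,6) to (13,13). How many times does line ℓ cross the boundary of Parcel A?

1

The segment meets the boundary at (4.429,7).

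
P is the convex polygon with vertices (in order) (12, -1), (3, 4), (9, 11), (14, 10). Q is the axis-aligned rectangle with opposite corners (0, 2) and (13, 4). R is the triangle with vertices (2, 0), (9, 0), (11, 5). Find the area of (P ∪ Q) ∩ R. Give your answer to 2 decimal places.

8.63

The region (P ∪ Q) ∩ R is the polygon with vertices (5.6,2), (11,5), (9.218,0.545), (6.6,2).
By the shoelace formula its area is 8.63.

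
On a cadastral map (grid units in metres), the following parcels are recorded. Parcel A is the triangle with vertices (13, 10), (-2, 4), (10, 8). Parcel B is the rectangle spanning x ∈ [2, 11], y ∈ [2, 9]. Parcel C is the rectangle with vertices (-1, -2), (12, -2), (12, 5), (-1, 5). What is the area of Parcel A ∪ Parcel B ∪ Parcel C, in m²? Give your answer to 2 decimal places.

127.90

By inclusion–exclusion:
Individual areas: |Parcel A| = 6, |Parcel B| = 63, |Parcel C| = 91.
|Parcel A∩Parcel B| = 4.8833.
|Parcel A∩Parcel C| = 0.2167.
|Parcel B∩Parcel C|: x∈[2,11], y∈[2,5] → 9·3 = 27.
|Parcel A∩Parcel B∩Parcel C| = 0.
|Parcel A ∪ Parcel B ∪ Parcel C| = 160 − 32.1 + 0 = 127.90.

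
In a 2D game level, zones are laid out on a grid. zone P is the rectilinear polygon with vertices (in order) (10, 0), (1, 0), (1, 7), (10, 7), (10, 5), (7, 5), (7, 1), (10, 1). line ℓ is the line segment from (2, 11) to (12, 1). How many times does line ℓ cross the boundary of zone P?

2

The segment meets the boundary at (8,5), (6,7).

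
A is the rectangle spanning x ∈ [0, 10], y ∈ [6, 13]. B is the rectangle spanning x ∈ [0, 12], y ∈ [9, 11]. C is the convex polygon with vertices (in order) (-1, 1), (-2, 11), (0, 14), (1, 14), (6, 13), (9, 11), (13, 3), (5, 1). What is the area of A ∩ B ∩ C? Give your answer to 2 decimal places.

The intersection is the polygon with vertices (0,9), (0,11), (9,11), (10,9).
By the shoelace formula its area is 19.00.

19.00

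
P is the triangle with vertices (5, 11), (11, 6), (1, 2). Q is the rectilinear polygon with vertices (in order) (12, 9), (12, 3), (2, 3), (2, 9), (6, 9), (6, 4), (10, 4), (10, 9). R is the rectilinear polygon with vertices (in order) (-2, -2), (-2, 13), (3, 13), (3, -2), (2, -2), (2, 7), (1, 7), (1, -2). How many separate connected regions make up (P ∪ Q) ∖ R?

2

(P ∪ Q) ∖ R splits into 2 disjoint pieces (area 51.3222, area 0.925).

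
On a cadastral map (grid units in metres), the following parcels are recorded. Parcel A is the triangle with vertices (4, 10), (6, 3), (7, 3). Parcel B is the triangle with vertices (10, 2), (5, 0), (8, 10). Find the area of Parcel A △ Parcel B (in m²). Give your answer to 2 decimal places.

23.86

|Parcel A| = 3.5, |Parcel B| = 22, |Parcel A∩Parcel B| = 0.8219.
|Parcel A △ Parcel B| = |Parcel A| + |Parcel B| − 2·|Parcel A∩Parcel B| = 3.5 + 22 − 1.6437 = 23.86.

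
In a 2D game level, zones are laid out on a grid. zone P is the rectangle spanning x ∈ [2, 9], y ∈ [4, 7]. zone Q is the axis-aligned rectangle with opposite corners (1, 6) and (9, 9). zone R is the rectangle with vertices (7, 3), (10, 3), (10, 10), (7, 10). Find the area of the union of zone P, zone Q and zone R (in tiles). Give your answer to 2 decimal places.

By inclusion–exclusion:
Individual areas: |zone P| = 21, |zone Q| = 24, |zone R| = 21.
|zone P∩zone Q|: x∈[2,9], y∈[6,7] → 7·1 = 7.
|zone P∩zone R|: x∈[7,9], y∈[4,7] → 2·3 = 6.
|zone Q∩zone R|: x∈[7,9], y∈[6,9] → 2·3 = 6.
|zone P∩zone Q∩zone R| = 2.
|zone P ∪ zone Q ∪ zone R| = 66 − 19 + 2 = 49.00.

49.00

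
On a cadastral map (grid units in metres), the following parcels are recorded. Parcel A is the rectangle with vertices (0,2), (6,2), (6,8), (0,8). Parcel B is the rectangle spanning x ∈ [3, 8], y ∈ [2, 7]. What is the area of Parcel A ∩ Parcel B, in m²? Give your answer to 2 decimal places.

15.00

|Parcel A∩Parcel B|: x∈[3,6], y∈[2,7] → 3·5 = 15.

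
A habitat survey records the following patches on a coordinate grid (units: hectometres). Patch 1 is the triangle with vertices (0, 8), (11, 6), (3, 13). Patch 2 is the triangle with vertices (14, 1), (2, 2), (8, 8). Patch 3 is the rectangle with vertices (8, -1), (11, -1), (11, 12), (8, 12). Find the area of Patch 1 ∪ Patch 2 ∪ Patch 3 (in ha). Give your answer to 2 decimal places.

By inclusion–exclusion:
Individual areas: |Patch 1| = 30.5, |Patch 2| = 39, |Patch 3| = 39.
|Patch 1∩Patch 2| = 1.9692.
|Patch 1∩Patch 3| = 3.1193.
|Patch 2∩Patch 3| = 14.625.
|Patch 1∩Patch 2∩Patch 3| = 1.0741.
|Patch 1 ∪ Patch 2 ∪ Patch 3| = 108.5 − 19.7135 + 1.0741 = 89.86.

89.86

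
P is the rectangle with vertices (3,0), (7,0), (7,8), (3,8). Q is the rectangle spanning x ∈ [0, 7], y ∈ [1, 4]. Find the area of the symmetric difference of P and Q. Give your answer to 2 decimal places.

|P∩Q|: x∈[3,7], y∈[1,4] → 4·3 = 12.
|P △ Q| = |P| + |Q| − 2·|P∩Q| = 32 + 21 − 24 = 29.00.

29.00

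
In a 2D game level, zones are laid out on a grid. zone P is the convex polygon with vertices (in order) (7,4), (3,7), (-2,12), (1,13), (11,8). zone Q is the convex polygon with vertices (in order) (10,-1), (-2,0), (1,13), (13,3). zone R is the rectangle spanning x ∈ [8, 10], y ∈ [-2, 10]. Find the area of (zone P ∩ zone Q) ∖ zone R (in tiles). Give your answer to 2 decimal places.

29.58

|zone P ∩ zone Q| = 30.8636.
|(zone P ∩ zone Q) ∩ zone R| = 1.2803.
|(zone P ∩ zone Q) ∖ zone R| = 30.8636 − 1.2803 = 29.58.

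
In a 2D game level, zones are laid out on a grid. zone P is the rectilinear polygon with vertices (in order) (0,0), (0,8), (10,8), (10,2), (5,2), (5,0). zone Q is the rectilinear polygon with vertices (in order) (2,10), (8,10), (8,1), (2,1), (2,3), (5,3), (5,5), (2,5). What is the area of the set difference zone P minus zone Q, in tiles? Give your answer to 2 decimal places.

|zone P| = 70, |zone P∩zone Q| = 33.
|zone P ∖ zone Q| = |zone P| − |zone P∩zone Q| = 70 − 33 = 37.00.

37.00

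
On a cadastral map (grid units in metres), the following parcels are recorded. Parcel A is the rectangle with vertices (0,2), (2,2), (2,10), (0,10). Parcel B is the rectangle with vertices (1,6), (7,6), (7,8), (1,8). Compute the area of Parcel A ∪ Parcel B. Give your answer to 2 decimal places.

26.00

By inclusion–exclusion:
Individual areas: |Parcel A| = 16, |Parcel B| = 12.
|Parcel A∩Parcel B|: x∈[1,2], y∈[6,8] → 1·2 = 2.
|Parcel A ∪ Parcel B| = 28 − 2 = 26.00.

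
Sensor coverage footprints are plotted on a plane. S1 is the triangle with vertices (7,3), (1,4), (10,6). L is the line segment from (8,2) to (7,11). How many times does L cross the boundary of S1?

2

The segment meets the boundary at (7.614,5.47), (7.8,3.8).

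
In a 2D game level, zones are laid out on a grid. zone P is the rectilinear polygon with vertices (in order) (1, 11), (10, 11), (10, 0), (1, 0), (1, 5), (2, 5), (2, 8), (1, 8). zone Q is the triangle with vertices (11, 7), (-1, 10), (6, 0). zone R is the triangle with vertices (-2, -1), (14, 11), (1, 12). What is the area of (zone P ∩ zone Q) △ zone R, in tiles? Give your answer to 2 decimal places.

81.77

|zone P ∩ zone Q| = 44.7464.
|(zone P ∩ zone Q) ∩ zone R| = 24.49.
|(zone P ∩ zone Q) △ zone R| = 44.7464 + 86 − 48.9799 = 81.77.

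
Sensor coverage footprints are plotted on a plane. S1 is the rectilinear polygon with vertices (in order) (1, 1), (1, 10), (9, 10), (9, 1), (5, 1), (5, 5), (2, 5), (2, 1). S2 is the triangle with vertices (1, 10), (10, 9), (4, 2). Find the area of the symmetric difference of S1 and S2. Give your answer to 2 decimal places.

|S1| = 60, |S2| = 34.5, |S1∩S2| = 29.7569.
|S1 △ S2| = |S1| + |S2| − 2·|S1∩S2| = 60 + 34.5 − 59.5139 = 34.99.

34.99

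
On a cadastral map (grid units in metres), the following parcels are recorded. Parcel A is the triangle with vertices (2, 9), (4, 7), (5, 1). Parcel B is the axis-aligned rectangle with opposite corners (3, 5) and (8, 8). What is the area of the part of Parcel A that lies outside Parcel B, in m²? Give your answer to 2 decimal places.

|Parcel A| = 5, |Parcel A∩Parcel B| = 2.5.
|Parcel A ∖ Parcel B| = |Parcel A| − |Parcel A∩Parcel B| = 5 − 2.5 = 2.50.

2.50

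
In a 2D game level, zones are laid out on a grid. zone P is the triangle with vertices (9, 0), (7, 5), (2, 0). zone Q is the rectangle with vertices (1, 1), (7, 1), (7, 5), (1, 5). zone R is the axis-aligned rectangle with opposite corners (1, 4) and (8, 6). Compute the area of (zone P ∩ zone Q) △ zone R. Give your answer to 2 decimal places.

21.00

|zone P ∩ zone Q| = 8.
|(zone P ∩ zone Q) ∩ zone R| = 0.5.
|(zone P ∩ zone Q) △ zone R| = 8 + 14 − 1 = 21.00.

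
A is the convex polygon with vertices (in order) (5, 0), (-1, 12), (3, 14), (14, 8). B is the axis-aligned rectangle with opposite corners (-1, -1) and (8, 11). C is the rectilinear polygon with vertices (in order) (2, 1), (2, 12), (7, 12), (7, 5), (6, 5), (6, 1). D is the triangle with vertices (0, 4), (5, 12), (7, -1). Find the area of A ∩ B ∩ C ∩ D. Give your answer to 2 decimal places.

26.93

The intersection is the polygon with vertices (6,5), (6,1), (4.5,1), (2,6), (2,7.2), (4.375,11), (5.154,11), (6.077,5).
By the shoelace formula its area is 26.93.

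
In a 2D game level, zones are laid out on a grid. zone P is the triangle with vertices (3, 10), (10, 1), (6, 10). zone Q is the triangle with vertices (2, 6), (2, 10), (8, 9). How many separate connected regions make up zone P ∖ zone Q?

2

zone P ∖ zone Q splits into 2 disjoint pieces (area 1.3443, area 7.9527).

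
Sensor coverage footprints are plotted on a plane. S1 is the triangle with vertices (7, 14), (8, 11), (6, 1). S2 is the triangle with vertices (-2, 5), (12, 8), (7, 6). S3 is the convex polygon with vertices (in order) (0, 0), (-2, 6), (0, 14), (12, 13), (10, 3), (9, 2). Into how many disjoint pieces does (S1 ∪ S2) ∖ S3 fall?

4

(S1 ∪ S2) ∖ S3 splits into 4 disjoint pieces (area 0.1055, area 0.0073, area 0.0052, area 0.0713).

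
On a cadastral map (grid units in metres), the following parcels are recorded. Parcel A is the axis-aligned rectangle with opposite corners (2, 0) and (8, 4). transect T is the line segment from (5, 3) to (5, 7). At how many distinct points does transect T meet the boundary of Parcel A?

1

The segment meets the boundary at (5,4).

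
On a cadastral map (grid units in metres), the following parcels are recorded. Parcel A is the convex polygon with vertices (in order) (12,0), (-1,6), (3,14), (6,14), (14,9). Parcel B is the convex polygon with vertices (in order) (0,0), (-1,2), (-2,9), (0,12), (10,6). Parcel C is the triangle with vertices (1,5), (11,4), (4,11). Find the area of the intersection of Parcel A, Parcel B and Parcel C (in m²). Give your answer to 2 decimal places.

The intersection is the polygon with vertices (7.5,7.5), (9.375,5.625), (7.286,4.371), (1.213,4.979), (1.031,5.062), (3.462,9.923).
By the shoelace formula its area is 25.95.

25.95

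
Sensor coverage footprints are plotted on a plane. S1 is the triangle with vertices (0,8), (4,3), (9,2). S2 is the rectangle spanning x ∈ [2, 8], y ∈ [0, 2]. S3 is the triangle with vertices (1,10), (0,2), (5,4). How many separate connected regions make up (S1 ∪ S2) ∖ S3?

(S1 ∪ S2) ∖ S3 splits into 3 disjoint pieces (area 5.0091, area 0.131, area 12).

3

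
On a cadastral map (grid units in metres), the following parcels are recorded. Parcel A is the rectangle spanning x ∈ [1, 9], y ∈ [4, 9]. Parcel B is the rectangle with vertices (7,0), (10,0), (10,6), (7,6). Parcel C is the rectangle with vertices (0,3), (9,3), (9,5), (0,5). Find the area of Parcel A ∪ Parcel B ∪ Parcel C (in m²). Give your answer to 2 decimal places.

By inclusion–exclusion:
Individual areas: |Parcel A| = 40, |Parcel B| = 18, |Parcel C| = 18.
|Parcel A∩Parcel B|: x∈[7,9], y∈[4,6] → 2·2 = 4.
|Parcel A∩Parcel C|: x∈[1,9], y∈[4,5] → 8·1 = 8.
|Parcel B∩Parcel C|: x∈[7,9], y∈[3,5] → 2·2 = 4.
|Parcel A∩Parcel B∩Parcel C| = 2.
|Parcel A ∪ Parcel B ∪ Parcel C| = 76 − 16 + 2 = 62.00.

62.00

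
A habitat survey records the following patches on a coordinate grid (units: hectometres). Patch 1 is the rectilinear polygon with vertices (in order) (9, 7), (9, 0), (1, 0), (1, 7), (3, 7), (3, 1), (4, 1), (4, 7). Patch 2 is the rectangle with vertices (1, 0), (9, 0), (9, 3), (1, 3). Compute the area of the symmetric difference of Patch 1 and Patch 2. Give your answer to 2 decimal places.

30.00

|Patch 1| = 50, |Patch 2| = 24, |Patch 1∩Patch 2| = 22.
|Patch 1 △ Patch 2| = |Patch 1| + |Patch 2| − 2·|Patch 1∩Patch 2| = 50 + 24 − 44 = 30.00.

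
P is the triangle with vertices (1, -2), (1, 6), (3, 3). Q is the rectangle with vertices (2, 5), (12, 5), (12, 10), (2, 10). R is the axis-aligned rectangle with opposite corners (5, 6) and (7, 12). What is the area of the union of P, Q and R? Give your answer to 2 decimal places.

By inclusion–exclusion:
Individual areas: |P| = 8, |Q| = 50, |R| = 12.
|P∩Q| = 0.
|P∩R| = 0.
|Q∩R|: x∈[5,7], y∈[6,10] → 2·4 = 8.
|P∩Q∩R| = 0.
|P ∪ Q ∪ R| = 70 − 8 + 0 = 62.00.

62.00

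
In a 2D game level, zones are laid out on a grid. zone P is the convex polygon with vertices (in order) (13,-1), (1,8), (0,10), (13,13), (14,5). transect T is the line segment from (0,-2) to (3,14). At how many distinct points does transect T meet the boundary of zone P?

The segment meets the boundary at (2.352,10.543), (1.767,7.425).

2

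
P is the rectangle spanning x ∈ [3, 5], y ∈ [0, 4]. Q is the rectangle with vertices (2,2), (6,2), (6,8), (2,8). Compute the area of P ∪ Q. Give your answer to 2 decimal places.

28.00

By inclusion–exclusion:
Individual areas: |P| = 8, |Q| = 24.
|P∩Q|: x∈[3,5], y∈[2,4] → 2·2 = 4.
|P ∪ Q| = 32 − 4 = 28.00.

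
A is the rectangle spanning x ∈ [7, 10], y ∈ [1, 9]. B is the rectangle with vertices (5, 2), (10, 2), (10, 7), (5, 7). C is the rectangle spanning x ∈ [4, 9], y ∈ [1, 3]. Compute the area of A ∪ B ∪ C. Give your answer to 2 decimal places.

38.00

By inclusion–exclusion:
Individual areas: |A| = 24, |B| = 25, |C| = 10.
|A∩B|: x∈[7,10], y∈[2,7] → 3·5 = 15.
|A∩C|: x∈[7,9], y∈[1,3] → 2·2 = 4.
|B∩C|: x∈[5,9], y∈[2,3] → 4·1 = 4.
|A∩B∩C| = 2.
|A ∪ B ∪ C| = 59 − 23 + 2 = 38.00.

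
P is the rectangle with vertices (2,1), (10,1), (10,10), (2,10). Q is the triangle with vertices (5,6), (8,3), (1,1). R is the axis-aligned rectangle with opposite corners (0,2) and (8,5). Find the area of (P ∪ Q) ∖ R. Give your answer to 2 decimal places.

54.46

|P ∪ Q| = 72.4821.
|(P ∪ Q) ∩ R| = 18.025.
|(P ∪ Q) ∖ R| = 72.4821 − 18.025 = 54.46.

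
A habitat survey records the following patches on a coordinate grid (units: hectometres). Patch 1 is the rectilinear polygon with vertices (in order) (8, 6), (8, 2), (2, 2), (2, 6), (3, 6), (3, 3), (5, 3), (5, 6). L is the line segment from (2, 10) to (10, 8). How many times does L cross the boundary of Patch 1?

0

The segment lies entirely outside Patch 1 and never meets its boundary.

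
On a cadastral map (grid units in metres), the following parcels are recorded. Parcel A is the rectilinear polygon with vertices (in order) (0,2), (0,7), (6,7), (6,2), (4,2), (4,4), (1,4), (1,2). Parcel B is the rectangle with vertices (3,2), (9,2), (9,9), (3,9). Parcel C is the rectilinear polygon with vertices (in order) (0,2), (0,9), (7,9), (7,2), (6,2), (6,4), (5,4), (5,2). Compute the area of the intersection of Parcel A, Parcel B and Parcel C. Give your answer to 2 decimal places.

11.00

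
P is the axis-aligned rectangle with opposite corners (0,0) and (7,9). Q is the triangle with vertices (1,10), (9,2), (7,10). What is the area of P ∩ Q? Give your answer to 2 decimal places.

The intersection is the polygon with vertices (7,9), (7,4), (2,9).
By the shoelace formula its area is 12.50.

12.50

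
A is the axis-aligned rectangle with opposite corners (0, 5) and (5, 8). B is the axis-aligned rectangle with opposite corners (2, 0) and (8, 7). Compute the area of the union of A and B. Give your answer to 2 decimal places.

By inclusion–exclusion:
Individual areas: |A| = 15, |B| = 42.
|A∩B|: x∈[2,5], y∈[5,7] → 3·2 = 6.
|A ∪ B| = 57 − 6 = 51.00.

51.00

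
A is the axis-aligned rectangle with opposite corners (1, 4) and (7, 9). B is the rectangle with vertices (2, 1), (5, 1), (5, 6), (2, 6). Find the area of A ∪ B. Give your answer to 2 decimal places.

By inclusion–exclusion:
Individual areas: |A| = 30, |B| = 15.
|A∩B|: x∈[2,5], y∈[4,6] → 3·2 = 6.
|A ∪ B| = 45 − 6 = 39.00.

39.00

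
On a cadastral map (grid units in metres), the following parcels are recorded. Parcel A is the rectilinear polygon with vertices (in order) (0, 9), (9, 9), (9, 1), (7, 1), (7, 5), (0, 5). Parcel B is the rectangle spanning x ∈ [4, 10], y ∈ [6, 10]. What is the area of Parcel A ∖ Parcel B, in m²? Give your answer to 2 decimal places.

29.00

|Parcel A| = 44, |Parcel A∩Parcel B| = 15.
|Parcel A ∖ Parcel B| = |Parcel A| − |Parcel A∩Parcel B| = 44 − 15 = 29.00.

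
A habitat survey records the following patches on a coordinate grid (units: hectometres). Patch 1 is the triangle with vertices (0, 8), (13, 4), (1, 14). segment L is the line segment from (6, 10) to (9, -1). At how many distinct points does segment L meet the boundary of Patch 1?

The segment meets the boundary at (7.145,5.802), (6.059,9.784).

2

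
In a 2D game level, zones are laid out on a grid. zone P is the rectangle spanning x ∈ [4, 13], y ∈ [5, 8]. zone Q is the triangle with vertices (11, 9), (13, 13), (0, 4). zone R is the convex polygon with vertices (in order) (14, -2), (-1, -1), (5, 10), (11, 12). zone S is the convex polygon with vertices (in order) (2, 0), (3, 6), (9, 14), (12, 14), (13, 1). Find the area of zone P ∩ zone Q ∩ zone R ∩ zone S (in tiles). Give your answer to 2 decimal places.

The intersection is the polygon with vertices (4,6.769), (5.778,8), (8.8,8), (4,5.818).
By the shoelace formula its area is 4.14.

4.14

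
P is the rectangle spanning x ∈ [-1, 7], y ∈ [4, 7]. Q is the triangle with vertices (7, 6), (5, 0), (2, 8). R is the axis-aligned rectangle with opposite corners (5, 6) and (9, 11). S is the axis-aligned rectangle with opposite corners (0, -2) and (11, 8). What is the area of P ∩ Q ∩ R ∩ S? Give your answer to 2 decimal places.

0.80

The intersection is the polygon with vertices (5,6), (5,6.8), (7,6).
By the shoelace formula its area is 0.80.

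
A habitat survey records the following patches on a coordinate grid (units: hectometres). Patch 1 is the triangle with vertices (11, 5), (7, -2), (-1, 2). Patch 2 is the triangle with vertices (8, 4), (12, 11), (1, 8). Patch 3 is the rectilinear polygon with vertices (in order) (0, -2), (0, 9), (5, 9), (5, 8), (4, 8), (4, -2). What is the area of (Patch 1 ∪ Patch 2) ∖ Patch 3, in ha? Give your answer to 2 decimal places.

|Patch 1 ∪ Patch 2| = 68.4411.
|(Patch 1 ∪ Patch 2) ∩ Patch 3| = 13.7381.
|(Patch 1 ∪ Patch 2) ∖ Patch 3| = 68.4411 − 13.7381 = 54.70.

54.70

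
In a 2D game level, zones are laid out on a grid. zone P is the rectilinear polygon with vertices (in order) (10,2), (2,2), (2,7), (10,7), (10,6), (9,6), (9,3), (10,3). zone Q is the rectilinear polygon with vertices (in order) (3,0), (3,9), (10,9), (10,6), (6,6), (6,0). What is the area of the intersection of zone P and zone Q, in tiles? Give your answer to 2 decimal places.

The intersection is the polygon with vertices (3,2), (3,7), (10,7), (10,6), (9,6), (6,6), (6,2).
By the shoelace formula its area is 19.00.

19.00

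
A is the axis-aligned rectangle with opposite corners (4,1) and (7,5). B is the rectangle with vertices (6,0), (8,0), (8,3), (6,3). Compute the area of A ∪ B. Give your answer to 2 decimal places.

16.00

By inclusion–exclusion:
Individual areas: |A| = 12, |B| = 6.
|A∩B|: x∈[6,7], y∈[1,3] → 1·2 = 2.
|A ∪ B| = 18 − 2 = 16.00.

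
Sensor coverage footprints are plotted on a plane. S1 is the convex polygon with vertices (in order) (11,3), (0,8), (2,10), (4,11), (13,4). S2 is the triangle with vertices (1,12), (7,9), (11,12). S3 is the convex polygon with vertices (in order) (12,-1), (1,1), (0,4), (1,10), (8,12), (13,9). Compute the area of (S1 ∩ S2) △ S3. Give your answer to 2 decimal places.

129.53

|S1 ∩ S2| = 0.575.
|(S1 ∩ S2) ∩ S3| = 0.5216.
|(S1 ∩ S2) △ S3| = 0.575 + 130 − 1.0431 = 129.53.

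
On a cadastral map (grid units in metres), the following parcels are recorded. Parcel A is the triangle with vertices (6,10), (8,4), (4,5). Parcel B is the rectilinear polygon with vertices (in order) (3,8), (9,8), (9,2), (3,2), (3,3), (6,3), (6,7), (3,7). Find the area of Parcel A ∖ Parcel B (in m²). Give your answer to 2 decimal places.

|Parcel A| = 11, |Parcel A∩Parcel B| = 5.8333.
|Parcel A ∖ Parcel B| = |Parcel A| − |Parcel A∩Parcel B| = 11 − 5.8333 = 5.17.

5.17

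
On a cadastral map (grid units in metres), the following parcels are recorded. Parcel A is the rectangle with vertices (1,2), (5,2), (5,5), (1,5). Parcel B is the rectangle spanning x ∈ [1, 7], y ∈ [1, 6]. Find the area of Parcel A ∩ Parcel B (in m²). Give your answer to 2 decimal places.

|Parcel A∩Parcel B|: x∈[1,5], y∈[2,5] → 4·3 = 12.

12.00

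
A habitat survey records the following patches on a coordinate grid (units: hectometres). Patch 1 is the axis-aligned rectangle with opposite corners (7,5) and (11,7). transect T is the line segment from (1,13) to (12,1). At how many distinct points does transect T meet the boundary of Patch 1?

The segment meets the boundary at (8.333,5), (7,6.455).

2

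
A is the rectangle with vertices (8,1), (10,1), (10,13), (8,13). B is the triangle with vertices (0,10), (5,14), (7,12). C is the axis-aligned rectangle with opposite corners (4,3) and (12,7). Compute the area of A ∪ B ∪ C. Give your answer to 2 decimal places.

By inclusion–exclusion:
Individual areas: |A| = 24, |B| = 9, |C| = 32.
|A∩B| = 0.
|A∩C|: x∈[8,10], y∈[3,7] → 2·4 = 8.
|B∩C| = 0.
|A∩B∩C| = 0.
|A ∪ B ∪ C| = 65 − 8 + 0 = 57.00.

57.00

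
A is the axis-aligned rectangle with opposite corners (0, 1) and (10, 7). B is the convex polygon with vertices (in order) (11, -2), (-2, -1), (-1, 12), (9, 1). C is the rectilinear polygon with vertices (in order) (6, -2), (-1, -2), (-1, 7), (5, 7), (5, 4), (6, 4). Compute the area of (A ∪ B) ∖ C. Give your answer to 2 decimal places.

55.94

|A ∪ B| = 111.3636.
|(A ∪ B) ∩ C| = 55.4231.
|(A ∪ B) ∖ C| = 111.3636 − 55.4231 = 55.94.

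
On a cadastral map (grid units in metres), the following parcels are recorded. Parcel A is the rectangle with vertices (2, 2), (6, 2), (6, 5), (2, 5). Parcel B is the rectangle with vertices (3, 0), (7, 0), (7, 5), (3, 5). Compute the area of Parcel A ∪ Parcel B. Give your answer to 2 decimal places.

By inclusion–exclusion:
Individual areas: |Parcel A| = 12, |Parcel B| = 20.
|Parcel A∩Parcel B|: x∈[3,6], y∈[2,5] → 3·3 = 9.
|Parcel A ∪ Parcel B| = 32 − 9 = 23.00.

23.00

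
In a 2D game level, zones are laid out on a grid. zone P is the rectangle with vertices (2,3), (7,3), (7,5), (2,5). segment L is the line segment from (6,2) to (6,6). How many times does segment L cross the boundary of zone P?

The segment meets the boundary at (6,5), (6,3).

2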